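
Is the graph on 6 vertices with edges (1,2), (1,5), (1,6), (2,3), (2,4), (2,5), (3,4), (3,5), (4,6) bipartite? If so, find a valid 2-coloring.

Step 1: Attempt 2-coloring using BFS:
  Start at vertex 1, assign color 0
  Color vertex 2 with color 1 (neighbor of 1)
  Color vertex 5 with color 1 (neighbor of 1)
  Color vertex 6 with color 1 (neighbor of 1)
  Color vertex 3 with color 0 (neighbor of 2)
  Color vertex 4 with color 0 (neighbor of 2)

Step 2: Conflict found! Vertices 2 and 5 are adjacent but have the same color.
This means the graph contains an odd cycle.

The graph is NOT bipartite.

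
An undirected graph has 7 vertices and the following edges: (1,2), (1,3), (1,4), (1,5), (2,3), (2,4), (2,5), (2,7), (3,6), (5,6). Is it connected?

Step 1: Build adjacency list from edges:
  1: 2, 3, 4, 5
  2: 1, 3, 4, 5, 7
  3: 1, 2, 6
  4: 1, 2
  5: 1, 2, 6
  6: 3, 5
  7: 2

Step 2: Run BFS/DFS from vertex 1:
  Visited: {1, 2, 3, 4, 5, 7, 6}
  Reached 7 of 7 vertices

Step 3: All 7 vertices reached from vertex 1, so the graph is connected.
Answer: Yes, the graph is connected.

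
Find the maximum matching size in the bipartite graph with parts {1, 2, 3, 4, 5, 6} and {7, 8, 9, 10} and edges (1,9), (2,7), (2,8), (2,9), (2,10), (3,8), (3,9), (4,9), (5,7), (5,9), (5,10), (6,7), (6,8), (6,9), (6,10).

Step 1: List the neighbors of each left vertex:
  1: 9
  2: 7, 8, 9, 10
  3: 8, 9
  4: 9
  5: 7, 9, 10
  6: 7, 8, 9, 10

Step 2: Greedily match left vertices, then look for augmenting paths:
  Match 1 -- 9
  Match 2 -- 7
  Match 3 -- 8
  Match 5 -- 10
  No augmenting path remains.

Step 3: Verify this is maximum:
  Matching size 4 = min(|L|, |R|) = min(6, 4), which is an upper bound, so this matching is maximum.

Maximum matching: {(1,9), (2,7), (3,8), (5,10)}
Size: 4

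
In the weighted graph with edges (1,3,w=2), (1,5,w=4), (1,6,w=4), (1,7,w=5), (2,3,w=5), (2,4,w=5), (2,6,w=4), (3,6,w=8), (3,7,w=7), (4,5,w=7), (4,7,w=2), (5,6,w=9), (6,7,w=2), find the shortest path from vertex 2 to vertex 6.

Step 1: Build adjacency list with weights:
  1: 3(w=2), 5(w=4), 6(w=4), 7(w=5)
  2: 3(w=5), 4(w=5), 6(w=4)
  3: 1(w=2), 2(w=5), 6(w=8), 7(w=7)
  4: 2(w=5), 5(w=7), 7(w=2)
  5: 1(w=4), 4(w=7), 6(w=9)
  6: 1(w=4), 2(w=4), 3(w=8), 5(w=9), 7(w=2)
  7: 1(w=5), 3(w=7), 4(w=2), 6(w=2)

Step 2: Apply Dijkstra's algorithm from vertex 2:
  Visit vertex 2 (distance=0)
    Update dist[3] = 5
    Update dist[4] = 5
    Update dist[6] = 4
  Visit vertex 6 (distance=4)
    Update dist[1] = 8
    Update dist[5] = 13
    Update dist[7] = 6

Step 3: Shortest path: 2 -> 6
Total weight: 4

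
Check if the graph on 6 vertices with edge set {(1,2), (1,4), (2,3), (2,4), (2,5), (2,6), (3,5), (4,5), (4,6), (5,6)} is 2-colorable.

Step 1: Attempt 2-coloring using BFS:
  Start at vertex 1, assign color 0
  Color vertex 2 with color 1 (neighbor of 1)
  Color vertex 4 with color 1 (neighbor of 1)
  Color vertex 3 with color 0 (neighbor of 2)

Step 2: Conflict found! Vertices 2 and 4 are adjacent but have the same color.
This means the graph contains an odd cycle.

The graph is NOT bipartite.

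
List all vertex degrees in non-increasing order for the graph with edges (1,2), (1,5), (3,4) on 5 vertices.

Step 1: Count edges incident to each vertex:
  deg(1) = 2 (neighbors: 2, 5)
  deg(2) = 1 (neighbors: 1)
  deg(3) = 1 (neighbors: 4)
  deg(4) = 1 (neighbors: 3)
  deg(5) = 1 (neighbors: 1)

Step 2: Sort degrees in non-increasing order:
  Degrees: [2, 1, 1, 1, 1] -> sorted: [2, 1, 1, 1, 1]

Degree sequence: [2, 1, 1, 1, 1]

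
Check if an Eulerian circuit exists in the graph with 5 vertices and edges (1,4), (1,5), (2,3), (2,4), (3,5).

Step 1: Find the degree of each vertex:
  deg(1) = 2
  deg(2) = 2
  deg(3) = 2
  deg(4) = 2
  deg(5) = 2

Step 2: Count vertices with odd degree:
  All vertices have even degree (0 odd-degree vertices)

Step 3: Apply Euler's theorem:
  - Eulerian circuit exists iff graph is connected and all vertices have even degree
  - Eulerian path exists iff graph is connected and has 0 or 2 odd-degree vertices

Graph is connected with 0 odd-degree vertices.
Both Eulerian circuit and Eulerian path exist.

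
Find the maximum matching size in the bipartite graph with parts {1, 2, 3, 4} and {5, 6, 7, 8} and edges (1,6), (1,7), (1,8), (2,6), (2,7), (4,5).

Step 1: List the neighbors of each left vertex:
  1: 6, 7, 8
  2: 6, 7
  3: (none)
  4: 5

Step 2: Greedily match left vertices, then look for augmenting paths:
  Match 1 -- 6
  Match 2 -- 7
  Match 4 -- 5
  No augmenting path remains.

Step 3: Verify this is maximum:
  Matching has size 3. The vertex set {1, 2, 4} covers every edge and has size 3; any matching has at most one edge per cover vertex, so 3 is maximum (König's theorem).

Maximum matching: {(1,6), (2,7), (4,5)}
Size: 3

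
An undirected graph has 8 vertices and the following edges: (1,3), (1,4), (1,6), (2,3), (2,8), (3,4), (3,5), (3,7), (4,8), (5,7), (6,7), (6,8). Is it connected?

Step 1: Build adjacency list from edges:
  1: 3, 4, 6
  2: 3, 8
  3: 1, 2, 4, 5, 7
  4: 1, 3, 8
  5: 3, 7
  6: 1, 7, 8
  7: 3, 5, 6
  8: 2, 4, 6

Step 2: Run BFS/DFS from vertex 1:
  Visited: {1, 3, 4, 6, 2, 5, 7, 8}
  Reached 8 of 8 vertices

Step 3: All 8 vertices reached from vertex 1, so the graph is connected.
Answer: Yes, the graph is connected.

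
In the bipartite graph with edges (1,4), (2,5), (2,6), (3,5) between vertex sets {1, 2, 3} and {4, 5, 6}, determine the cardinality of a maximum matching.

Step 1: List the neighbors of each left vertex:
  1: 4
  2: 5, 6
  3: 5

Step 2: Greedily match left vertices, then look for augmenting paths:
  Match 1 -- 4
  Match 2 -- 6
  Match 3 -- 5
  No augmenting path remains.

Step 3: Verify this is maximum:
  Matching size 3 = min(|L|, |R|) = min(3, 3), which is an upper bound, so this matching is maximum.

Maximum matching: {(1,4), (2,6), (3,5)}
Size: 3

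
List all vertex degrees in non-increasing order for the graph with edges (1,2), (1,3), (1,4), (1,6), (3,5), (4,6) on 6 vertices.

Step 1: Count edges incident to each vertex:
  deg(1) = 4 (neighbors: 2, 3, 4, 6)
  deg(2) = 1 (neighbors: 1)
  deg(3) = 2 (neighbors: 1, 5)
  deg(4) = 2 (neighbors: 1, 6)
  deg(5) = 1 (neighbors: 3)
  deg(6) = 2 (neighbors: 1, 4)

Step 2: Sort degrees in non-increasing order:
  Degrees: [4, 1, 2, 2, 1, 2] -> sorted: [4, 2, 2, 2, 1, 1]

Degree sequence: [4, 2, 2, 2, 1, 1]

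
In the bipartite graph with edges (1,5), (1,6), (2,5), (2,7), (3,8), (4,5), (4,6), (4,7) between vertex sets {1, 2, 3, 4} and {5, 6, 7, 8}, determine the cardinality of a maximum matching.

Step 1: List the neighbors of each left vertex:
  1: 5, 6
  2: 5, 7
  3: 8
  4: 5, 6, 7

Step 2: Greedily match left vertices, then look for augmenting paths:
  Match 1 -- 5
  Match 2 -- 7
  Match 3 -- 8
  Match 4 -- 6
  No augmenting path remains.

Step 3: Verify this is maximum:
  Matching size 4 = min(|L|, |R|) = min(4, 4), which is an upper bound, so this matching is maximum.

Maximum matching: {(1,5), (2,7), (3,8), (4,6)}
Size: 4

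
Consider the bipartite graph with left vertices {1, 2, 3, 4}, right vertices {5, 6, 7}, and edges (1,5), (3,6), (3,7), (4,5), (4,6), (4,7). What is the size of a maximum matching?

Step 1: List the neighbors of each left vertex:
  1: 5
  2: (none)
  3: 6, 7
  4: 5, 6, 7

Step 2: Greedily match left vertices, then look for augmenting paths:
  Match 1 -- 5
  Match 3 -- 6
  Match 4 -- 7
  No augmenting path remains.

Step 3: Verify this is maximum:
  Matching size 3 = min(|L|, |R|) = min(4, 3), which is an upper bound, so this matching is maximum.

Maximum matching: {(1,5), (3,6), (4,7)}
Size: 3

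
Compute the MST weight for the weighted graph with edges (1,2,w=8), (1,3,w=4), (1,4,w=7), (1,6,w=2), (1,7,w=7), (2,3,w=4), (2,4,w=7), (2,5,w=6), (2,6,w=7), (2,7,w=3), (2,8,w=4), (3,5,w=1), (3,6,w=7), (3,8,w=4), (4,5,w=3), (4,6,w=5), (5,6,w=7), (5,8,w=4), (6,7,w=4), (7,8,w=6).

Apply Kruskal's algorithm (sort edges by weight, add if no cycle):

Sorted edges by weight:
  (3,5) w=1
  (1,6) w=2
  (2,7) w=3
  (4,5) w=3
  (1,3) w=4
  (2,3) w=4
  (2,8) w=4
  (3,8) w=4
  (5,8) w=4
  (6,7) w=4
  (4,6) w=5
  (2,5) w=6
  (7,8) w=6
  (1,7) w=7
  (1,4) w=7
  (2,4) w=7
  (2,6) w=7
  (3,6) w=7
  (5,6) w=7
  (1,2) w=8

Add edge (3,5) w=1 -- no cycle. Running total: 1
Add edge (1,6) w=2 -- no cycle. Running total: 3
Add edge (2,7) w=3 -- no cycle. Running total: 6
Add edge (4,5) w=3 -- no cycle. Running total: 9
Add edge (1,3) w=4 -- no cycle. Running total: 13
Add edge (2,3) w=4 -- no cycle. Running total: 17
Add edge (2,8) w=4 -- no cycle. Running total: 21

MST edges: (3,5,w=1), (1,6,w=2), (2,7,w=3), (4,5,w=3), (1,3,w=4), (2,3,w=4), (2,8,w=4)
Total MST weight: 1 + 2 + 3 + 3 + 4 + 4 + 4 = 21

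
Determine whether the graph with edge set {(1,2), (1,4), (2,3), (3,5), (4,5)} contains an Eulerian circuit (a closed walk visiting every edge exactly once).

Step 1: Find the degree of each vertex:
  deg(1) = 2
  deg(2) = 2
  deg(3) = 2
  deg(4) = 2
  deg(5) = 2

Step 2: Count vertices with odd degree:
  All vertices have even degree (0 odd-degree vertices)

Step 3: Apply Euler's theorem:
  - Eulerian circuit exists iff graph is connected and all vertices have even degree
  - Eulerian path exists iff graph is connected and has 0 or 2 odd-degree vertices

Graph is connected with 0 odd-degree vertices.
Both Eulerian circuit and Eulerian path exist.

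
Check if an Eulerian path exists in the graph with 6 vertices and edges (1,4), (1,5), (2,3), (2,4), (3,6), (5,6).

Step 1: Find the degree of each vertex:
  deg(1) = 2
  deg(2) = 2
  deg(3) = 2
  deg(4) = 2
  deg(5) = 2
  deg(6) = 2

Step 2: Count vertices with odd degree:
  All vertices have even degree (0 odd-degree vertices)

Step 3: Apply Euler's theorem:
  - Eulerian circuit exists iff graph is connected and all vertices have even degree
  - Eulerian path exists iff graph is connected and has 0 or 2 odd-degree vertices

Graph is connected with 0 odd-degree vertices.
Both Eulerian circuit and Eulerian path exist.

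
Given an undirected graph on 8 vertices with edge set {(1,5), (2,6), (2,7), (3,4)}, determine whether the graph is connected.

Step 1: Build adjacency list from edges:
  1: 5
  2: 6, 7
  3: 4
  4: 3
  5: 1
  6: 2
  7: 2
  8: (none)

Step 2: Run BFS/DFS from vertex 1:
  Visited: {1, 5}
  Reached 2 of 8 vertices

Step 3: Only 2 of 8 vertices reached. Graph is disconnected.
Connected components: {1, 5}, {2, 6, 7}, {3, 4}, {8}
Answer: No, the graph is not connected (4 components).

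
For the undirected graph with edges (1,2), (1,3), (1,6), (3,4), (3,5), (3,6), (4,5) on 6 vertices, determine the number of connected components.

Step 1: Build adjacency list from edges:
  1: 2, 3, 6
  2: 1
  3: 1, 4, 5, 6
  4: 3, 5
  5: 3, 4
  6: 1, 3

Step 2: Run BFS/DFS from vertex 1:
  Visited: {1, 2, 3, 6, 4, 5}
  Reached 6 of 6 vertices

Step 3: All 6 vertices reached from vertex 1, so the graph is connected.
Number of connected components: 1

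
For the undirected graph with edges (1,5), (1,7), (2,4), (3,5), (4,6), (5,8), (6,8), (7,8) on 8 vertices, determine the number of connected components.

Step 1: Build adjacency list from edges:
  1: 5, 7
  2: 4
  3: 5
  4: 2, 6
  5: 1, 3, 8
  6: 4, 8
  7: 1, 8
  8: 5, 6, 7

Step 2: Run BFS/DFS from vertex 1:
  Visited: {1, 5, 7, 3, 8, 6, 4, 2}
  Reached 8 of 8 vertices

Step 3: All 8 vertices reached from vertex 1, so the graph is connected.
Number of connected components: 1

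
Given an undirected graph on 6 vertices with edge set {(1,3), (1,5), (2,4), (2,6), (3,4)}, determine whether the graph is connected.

Step 1: Build adjacency list from edges:
  1: 3, 5
  2: 4, 6
  3: 1, 4
  4: 2, 3
  5: 1
  6: 2

Step 2: Run BFS/DFS from vertex 1:
  Visited: {1, 3, 5, 4, 2, 6}
  Reached 6 of 6 vertices

Step 3: All 6 vertices reached from vertex 1, so the graph is connected.
Answer: Yes, the graph is connected.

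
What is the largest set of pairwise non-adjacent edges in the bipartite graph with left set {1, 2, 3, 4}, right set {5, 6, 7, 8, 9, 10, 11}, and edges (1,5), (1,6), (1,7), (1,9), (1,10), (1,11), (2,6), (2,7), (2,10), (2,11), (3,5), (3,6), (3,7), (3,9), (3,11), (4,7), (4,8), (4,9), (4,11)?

Step 1: List the neighbors of each left vertex:
  1: 5, 6, 7, 9, 10, 11
  2: 6, 7, 10, 11
  3: 5, 6, 7, 9, 11
  4: 7, 8, 9, 11

Step 2: Greedily match left vertices, then look for augmenting paths:
  Match 1 -- 5
  Match 2 -- 6
  Match 3 -- 7
  Match 4 -- 8
  No augmenting path remains.

Step 3: Verify this is maximum:
  Matching size 4 = min(|L|, |R|) = min(4, 7), which is an upper bound, so this matching is maximum.

Maximum matching: {(1,5), (2,6), (3,7), (4,8)}
Size: 4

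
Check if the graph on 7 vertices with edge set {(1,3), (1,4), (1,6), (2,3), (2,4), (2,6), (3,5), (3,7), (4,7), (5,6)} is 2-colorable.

Step 1: Attempt 2-coloring using BFS:
  Start at vertex 1, assign color 0
  Color vertex 3 with color 1 (neighbor of 1)
  Color vertex 4 with color 1 (neighbor of 1)
  Color vertex 6 with color 1 (neighbor of 1)
  Color vertex 2 with color 0 (neighbor of 3)
  Color vertex 5 with color 0 (neighbor of 3)
  Color vertex 7 with color 0 (neighbor of 3)

Step 2: 2-coloring succeeded. No conflicts found.
  Set A (color 0): {1, 2, 5, 7}
  Set B (color 1): {3, 4, 6}

The graph is bipartite with partition {1, 2, 5, 7}, {3, 4, 6}.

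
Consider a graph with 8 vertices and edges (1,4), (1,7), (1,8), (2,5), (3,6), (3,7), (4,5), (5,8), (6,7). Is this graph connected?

Step 1: Build adjacency list from edges:
  1: 4, 7, 8
  2: 5
  3: 6, 7
  4: 1, 5
  5: 2, 4, 8
  6: 3, 7
  7: 1, 3, 6
  8: 1, 5

Step 2: Run BFS/DFS from vertex 1:
  Visited: {1, 4, 7, 8, 5, 3, 6, 2}
  Reached 8 of 8 vertices

Step 3: All 8 vertices reached from vertex 1, so the graph is connected.
Answer: Yes, the graph is connected.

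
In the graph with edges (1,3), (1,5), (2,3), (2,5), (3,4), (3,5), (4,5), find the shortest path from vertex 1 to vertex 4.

Step 1: Build adjacency list:
  1: 3, 5
  2: 3, 5
  3: 1, 2, 4, 5
  4: 3, 5
  5: 1, 2, 3, 4

Step 2: BFS from vertex 1 to find shortest path to 4:
  vertex 3 reached at distance 1
  vertex 5 reached at distance 1
  vertex 2 reached at distance 2
  vertex 4 reached at distance 2

Step 3: Shortest path: 1 -> 5 -> 4
Path length: 2 edges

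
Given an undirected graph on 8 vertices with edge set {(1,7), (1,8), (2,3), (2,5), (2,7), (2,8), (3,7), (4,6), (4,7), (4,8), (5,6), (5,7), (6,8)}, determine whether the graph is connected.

Step 1: Build adjacency list from edges:
  1: 7, 8
  2: 3, 5, 7, 8
  3: 2, 7
  4: 6, 7, 8
  5: 2, 6, 7
  6: 4, 5, 8
  7: 1, 2, 3, 4, 5
  8: 1, 2, 4, 6

Step 2: Run BFS/DFS from vertex 1:
  Visited: {1, 7, 8, 2, 3, 4, 5, 6}
  Reached 8 of 8 vertices

Step 3: All 8 vertices reached from vertex 1, so the graph is connected.
Answer: Yes, the graph is connected.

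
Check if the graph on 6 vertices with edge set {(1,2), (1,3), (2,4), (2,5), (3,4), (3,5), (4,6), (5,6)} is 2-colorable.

Step 1: Attempt 2-coloring using BFS:
  Start at vertex 1, assign color 0
  Color vertex 2 with color 1 (neighbor of 1)
  Color vertex 3 with color 1 (neighbor of 1)
  Color vertex 4 with color 0 (neighbor of 2)
  Color vertex 5 with color 0 (neighbor of 2)
  Color vertex 6 with color 1 (neighbor of 4)

Step 2: 2-coloring succeeded. No conflicts found.
  Set A (color 0): {1, 4, 5}
  Set B (color 1): {2, 3, 6}

The graph is bipartite with partition {1, 4, 5}, {2, 3, 6}.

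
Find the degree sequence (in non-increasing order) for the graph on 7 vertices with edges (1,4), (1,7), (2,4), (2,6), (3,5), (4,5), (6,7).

Step 1: Count edges incident to each vertex:
  deg(1) = 2 (neighbors: 4, 7)
  deg(2) = 2 (neighbors: 4, 6)
  deg(3) = 1 (neighbors: 5)
  deg(4) = 3 (neighbors: 1, 2, 5)
  deg(5) = 2 (neighbors: 3, 4)
  deg(6) = 2 (neighbors: 2, 7)
  deg(7) = 2 (neighbors: 1, 6)

Step 2: Sort degrees in non-increasing order:
  Degrees: [2, 2, 1, 3, 2, 2, 2] -> sorted: [3, 2, 2, 2, 2, 2, 1]

Degree sequence: [3, 2, 2, 2, 2, 2, 1]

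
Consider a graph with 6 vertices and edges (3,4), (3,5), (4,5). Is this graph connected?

Step 1: Build adjacency list from edges:
  1: (none)
  2: (none)
  3: 4, 5
  4: 3, 5
  5: 3, 4
  6: (none)

Step 2: Run BFS/DFS from vertex 1:
  Visited: {1}
  Reached 1 of 6 vertices

Step 3: Only 1 of 6 vertices reached. Graph is disconnected.
Connected components: {1}, {2}, {3, 4, 5}, {6}
Answer: No, the graph is not connected (4 components).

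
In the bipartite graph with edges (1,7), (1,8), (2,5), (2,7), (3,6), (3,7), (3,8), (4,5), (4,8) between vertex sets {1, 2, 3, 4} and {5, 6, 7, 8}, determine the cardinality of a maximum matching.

Step 1: List the neighbors of each left vertex:
  1: 7, 8
  2: 5, 7
  3: 6, 7, 8
  4: 5, 8

Step 2: Greedily match left vertices, then look for augmenting paths:
  Match 1 -- 7
  Match 2 -- 5
  Match 3 -- 6
  Match 4 -- 8
  No augmenting path remains.

Step 3: Verify this is maximum:
  Matching size 4 = min(|L|, |R|) = min(4, 4), which is an upper bound, so this matching is maximum.

Maximum matching: {(1,7), (2,5), (3,6), (4,8)}
Size: 4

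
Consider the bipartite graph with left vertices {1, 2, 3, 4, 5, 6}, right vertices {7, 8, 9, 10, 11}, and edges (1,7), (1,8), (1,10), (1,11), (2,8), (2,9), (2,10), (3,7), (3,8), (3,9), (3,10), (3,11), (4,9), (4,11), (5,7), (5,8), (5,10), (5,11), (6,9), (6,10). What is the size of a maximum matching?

Step 1: List the neighbors of each left vertex:
  1: 7, 8, 10, 11
  2: 8, 9, 10
  3: 7, 8, 9, 10, 11
  4: 9, 11
  5: 7, 8, 10, 11
  6: 9, 10

Step 2: Greedily match left vertices, then look for augmenting paths:
  Match 1 -- 7
  Match 2 -- 8
  Match 3 -- 9
  Match 4 -- 11
  Match 5 -- 10
  No augmenting path remains.

Step 3: Verify this is maximum:
  Matching size 5 = min(|L|, |R|) = min(6, 5), which is an upper bound, so this matching is maximum.

Maximum matching: {(1,7), (2,8), (3,9), (4,11), (5,10)}
Size: 5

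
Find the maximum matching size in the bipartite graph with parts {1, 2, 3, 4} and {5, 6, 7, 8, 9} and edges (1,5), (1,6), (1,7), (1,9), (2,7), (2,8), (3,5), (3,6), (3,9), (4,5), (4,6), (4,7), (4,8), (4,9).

Step 1: List the neighbors of each left vertex:
  1: 5, 6, 7, 9
  2: 7, 8
  3: 5, 6, 9
  4: 5, 6, 7, 8, 9

Step 2: Greedily match left vertices, then look for augmenting paths:
  Match 1 -- 5
  Match 2 -- 7
  Match 3 -- 6
  Match 4 -- 8
  No augmenting path remains.

Step 3: Verify this is maximum:
  Matching size 4 = min(|L|, |R|) = min(4, 5), which is an upper bound, so this matching is maximum.

Maximum matching: {(1,5), (2,7), (3,6), (4,8)}
Size: 4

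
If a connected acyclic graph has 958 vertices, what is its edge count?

A tree on n vertices always has exactly n - 1 edges.
For n = 958: edges = 958 - 1 = 957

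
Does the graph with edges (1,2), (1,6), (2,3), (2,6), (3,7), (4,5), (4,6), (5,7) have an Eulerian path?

Step 1: Find the degree of each vertex:
  deg(1) = 2
  deg(2) = 3
  deg(3) = 2
  deg(4) = 2
  deg(5) = 2
  deg(6) = 3
  deg(7) = 2

Step 2: Count vertices with odd degree:
  Odd-degree vertices: 2, 6 (2 total)

Step 3: Apply Euler's theorem:
  - Eulerian circuit exists iff graph is connected and all vertices have even degree
  - Eulerian path exists iff graph is connected and has 0 or 2 odd-degree vertices

Graph is connected with exactly 2 odd-degree vertices (2, 6).
Eulerian path exists (starting and ending at the odd-degree vertices), but no Eulerian circuit.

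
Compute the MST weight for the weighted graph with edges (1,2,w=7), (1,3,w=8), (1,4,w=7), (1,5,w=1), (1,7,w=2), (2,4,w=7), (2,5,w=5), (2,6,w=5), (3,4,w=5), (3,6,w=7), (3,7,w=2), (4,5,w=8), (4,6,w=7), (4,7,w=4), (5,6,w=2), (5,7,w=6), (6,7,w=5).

Apply Kruskal's algorithm (sort edges by weight, add if no cycle):

Sorted edges by weight:
  (1,5) w=1
  (1,7) w=2
  (3,7) w=2
  (5,6) w=2
  (4,7) w=4
  (2,5) w=5
  (2,6) w=5
  (3,4) w=5
  (6,7) w=5
  (5,7) w=6
  (1,2) w=7
  (1,4) w=7
  (2,4) w=7
  (3,6) w=7
  (4,6) w=7
  (1,3) w=8
  (4,5) w=8

Add edge (1,5) w=1 -- no cycle. Running total: 1
Add edge (1,7) w=2 -- no cycle. Running total: 3
Add edge (3,7) w=2 -- no cycle. Running total: 5
Add edge (5,6) w=2 -- no cycle. Running total: 7
Add edge (4,7) w=4 -- no cycle. Running total: 11
Add edge (2,5) w=5 -- no cycle. Running total: 16

MST edges: (1,5,w=1), (1,7,w=2), (3,7,w=2), (5,6,w=2), (4,7,w=4), (2,5,w=5)
Total MST weight: 1 + 2 + 2 + 2 + 4 + 5 = 16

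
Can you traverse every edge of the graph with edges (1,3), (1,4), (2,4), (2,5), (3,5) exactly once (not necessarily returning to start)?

Step 1: Find the degree of each vertex:
  deg(1) = 2
  deg(2) = 2
  deg(3) = 2
  deg(4) = 2
  deg(5) = 2

Step 2: Count vertices with odd degree:
  All vertices have even degree (0 odd-degree vertices)

Step 3: Apply Euler's theorem:
  - Eulerian circuit exists iff graph is connected and all vertices have even degree
  - Eulerian path exists iff graph is connected and has 0 or 2 odd-degree vertices

Graph is connected with 0 odd-degree vertices.
Both Eulerian circuit and Eulerian path exist.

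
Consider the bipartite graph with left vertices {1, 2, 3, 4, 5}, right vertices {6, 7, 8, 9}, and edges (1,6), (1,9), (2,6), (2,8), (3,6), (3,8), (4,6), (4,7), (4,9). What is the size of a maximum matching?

Step 1: List the neighbors of each left vertex:
  1: 6, 9
  2: 6, 8
  3: 6, 8
  4: 6, 7, 9
  5: (none)

Step 2: Greedily match left vertices, then look for augmenting paths:
  Match 1 -- 9
  Match 2 -- 8
  Match 3 -- 6
  Match 4 -- 7
  No augmenting path remains.

Step 3: Verify this is maximum:
  Matching size 4 = min(|L|, |R|) = min(5, 4), which is an upper bound, so this matching is maximum.

Maximum matching: {(1,9), (2,8), (3,6), (4,7)}
Size: 4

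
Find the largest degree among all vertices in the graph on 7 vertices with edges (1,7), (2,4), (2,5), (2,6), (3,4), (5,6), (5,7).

Step 1: Count edges incident to each vertex:
  deg(1) = 1 (neighbors: 7)
  deg(2) = 3 (neighbors: 4, 5, 6)
  deg(3) = 1 (neighbors: 4)
  deg(4) = 2 (neighbors: 2, 3)
  deg(5) = 3 (neighbors: 2, 6, 7)
  deg(6) = 2 (neighbors: 2, 5)
  deg(7) = 2 (neighbors: 1, 5)

Step 2: Find maximum:
  max(1, 3, 1, 2, 3, 2, 2) = 3 (vertex 2)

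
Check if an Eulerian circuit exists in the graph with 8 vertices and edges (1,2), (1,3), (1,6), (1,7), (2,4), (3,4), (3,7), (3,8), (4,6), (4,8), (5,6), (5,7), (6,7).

Step 1: Find the degree of each vertex:
  deg(1) = 4
  deg(2) = 2
  deg(3) = 4
  deg(4) = 4
  deg(5) = 2
  deg(6) = 4
  deg(7) = 4
  deg(8) = 2

Step 2: Count vertices with odd degree:
  All vertices have even degree (0 odd-degree vertices)

Step 3: Apply Euler's theorem:
  - Eulerian circuit exists iff graph is connected and all vertices have even degree
  - Eulerian path exists iff graph is connected and has 0 or 2 odd-degree vertices

Graph is connected with 0 odd-degree vertices.
Both Eulerian circuit and Eulerian path exist.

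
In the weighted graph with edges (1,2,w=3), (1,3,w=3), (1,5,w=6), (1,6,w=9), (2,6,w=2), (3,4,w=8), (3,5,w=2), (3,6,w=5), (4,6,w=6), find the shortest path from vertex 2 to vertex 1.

Step 1: Build adjacency list with weights:
  1: 2(w=3), 3(w=3), 5(w=6), 6(w=9)
  2: 1(w=3), 6(w=2)
  3: 1(w=3), 4(w=8), 5(w=2), 6(w=5)
  4: 3(w=8), 6(w=6)
  5: 1(w=6), 3(w=2)
  6: 1(w=9), 2(w=2), 3(w=5), 4(w=6)

Step 2: Apply Dijkstra's algorithm from vertex 2:
  Visit vertex 2 (distance=0)
    Update dist[1] = 3
    Update dist[6] = 2
  Visit vertex 6 (distance=2)
    Update dist[3] = 7
    Update dist[4] = 8
  Visit vertex 1 (distance=3)
    Update dist[3] = 6
    Update dist[5] = 9

Step 3: Shortest path: 2 -> 1
Total weight: 3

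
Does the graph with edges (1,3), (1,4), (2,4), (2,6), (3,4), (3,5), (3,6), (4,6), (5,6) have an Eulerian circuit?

Step 1: Find the degree of each vertex:
  deg(1) = 2
  deg(2) = 2
  deg(3) = 4
  deg(4) = 4
  deg(5) = 2
  deg(6) = 4

Step 2: Count vertices with odd degree:
  All vertices have even degree (0 odd-degree vertices)

Step 3: Apply Euler's theorem:
  - Eulerian circuit exists iff graph is connected and all vertices have even degree
  - Eulerian path exists iff graph is connected and has 0 or 2 odd-degree vertices

Graph is connected with 0 odd-degree vertices.
Both Eulerian circuit and Eulerian path exist.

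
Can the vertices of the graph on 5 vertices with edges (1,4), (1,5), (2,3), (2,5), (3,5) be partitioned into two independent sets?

Step 1: Attempt 2-coloring using BFS:
  Start at vertex 1, assign color 0
  Color vertex 4 with color 1 (neighbor of 1)
  Color vertex 5 with color 1 (neighbor of 1)
  Color vertex 2 with color 0 (neighbor of 5)
  Color vertex 3 with color 0 (neighbor of 5)

Step 2: Conflict found! Vertices 2 and 3 are adjacent but have the same color.
This means the graph contains an odd cycle.

The graph is NOT bipartite.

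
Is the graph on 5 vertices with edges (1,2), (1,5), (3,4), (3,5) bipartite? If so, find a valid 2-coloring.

Step 1: Attempt 2-coloring using BFS:
  Start at vertex 1, assign color 0
  Color vertex 2 with color 1 (neighbor of 1)
  Color vertex 5 with color 1 (neighbor of 1)
  Color vertex 3 with color 0 (neighbor of 5)
  Color vertex 4 with color 1 (neighbor of 3)

Step 2: 2-coloring succeeded. No conflicts found.
  Set A (color 0): {1, 3}
  Set B (color 1): {2, 4, 5}

The graph is bipartite with partition {1, 3}, {2, 4, 5}.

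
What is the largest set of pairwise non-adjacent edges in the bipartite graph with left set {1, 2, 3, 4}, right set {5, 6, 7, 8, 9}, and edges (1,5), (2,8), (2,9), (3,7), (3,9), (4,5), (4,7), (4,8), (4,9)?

Step 1: List the neighbors of each left vertex:
  1: 5
  2: 8, 9
  3: 7, 9
  4: 5, 7, 8, 9

Step 2: Greedily match left vertices, then look for augmenting paths:
  Match 1 -- 5
  Match 2 -- 8
  Match 3 -- 7
  Match 4 -- 9
  No augmenting path remains.

Step 3: Verify this is maximum:
  Matching size 4 = min(|L|, |R|) = min(4, 5), which is an upper bound, so this matching is maximum.

Maximum matching: {(1,5), (2,8), (3,7), (4,9)}
Size: 4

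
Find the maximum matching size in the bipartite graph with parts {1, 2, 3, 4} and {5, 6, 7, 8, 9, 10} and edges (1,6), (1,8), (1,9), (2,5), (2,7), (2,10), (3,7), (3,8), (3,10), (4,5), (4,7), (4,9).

Step 1: List the neighbors of each left vertex:
  1: 6, 8, 9
  2: 5, 7, 10
  3: 7, 8, 10
  4: 5, 7, 9

Step 2: Greedily match left vertices, then look for augmenting paths:
  Match 1 -- 6
  Match 2 -- 5
  Match 3 -- 7
  Match 4 -- 9
  No augmenting path remains.

Step 3: Verify this is maximum:
  Matching size 4 = min(|L|, |R|) = min(4, 6), which is an upper bound, so this matching is maximum.

Maximum matching: {(1,6), (2,5), (3,7), (4,9)}
Size: 4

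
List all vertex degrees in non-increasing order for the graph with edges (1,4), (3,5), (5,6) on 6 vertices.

Step 1: Count edges incident to each vertex:
  deg(1) = 1 (neighbors: 4)
  deg(2) = 0 (neighbors: none)
  deg(3) = 1 (neighbors: 5)
  deg(4) = 1 (neighbors: 1)
  deg(5) = 2 (neighbors: 3, 6)
  deg(6) = 1 (neighbors: 5)

Step 2: Sort degrees in non-increasing order:
  Degrees: [1, 0, 1, 1, 2, 1] -> sorted: [2, 1, 1, 1, 1, 0]

Degree sequence: [2, 1, 1, 1, 1, 0]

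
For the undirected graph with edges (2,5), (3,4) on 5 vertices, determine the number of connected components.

Step 1: Build adjacency list from edges:
  1: (none)
  2: 5
  3: 4
  4: 3
  5: 2

Step 2: Run BFS/DFS from vertex 1:
  Visited: {1}
  Reached 1 of 5 vertices

Step 3: Only 1 of 5 vertices reached. Graph is disconnected.
Connected components: {1}, {2, 5}, {3, 4}
Number of connected components: 3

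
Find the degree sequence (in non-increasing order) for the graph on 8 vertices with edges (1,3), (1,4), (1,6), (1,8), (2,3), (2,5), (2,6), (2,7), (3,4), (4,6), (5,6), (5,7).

Step 1: Count edges incident to each vertex:
  deg(1) = 4 (neighbors: 3, 4, 6, 8)
  deg(2) = 4 (neighbors: 3, 5, 6, 7)
  deg(3) = 3 (neighbors: 1, 2, 4)
  deg(4) = 3 (neighbors: 1, 3, 6)
  deg(5) = 3 (neighbors: 2, 6, 7)
  deg(6) = 4 (neighbors: 1, 2, 4, 5)
  deg(7) = 2 (neighbors: 2, 5)
  deg(8) = 1 (neighbors: 1)

Step 2: Sort degrees in non-increasing order:
  Degrees: [4, 4, 3, 3, 3, 4, 2, 1] -> sorted: [4, 4, 4, 3, 3, 3, 2, 1]

Degree sequence: [4, 4, 4, 3, 3, 3, 2, 1]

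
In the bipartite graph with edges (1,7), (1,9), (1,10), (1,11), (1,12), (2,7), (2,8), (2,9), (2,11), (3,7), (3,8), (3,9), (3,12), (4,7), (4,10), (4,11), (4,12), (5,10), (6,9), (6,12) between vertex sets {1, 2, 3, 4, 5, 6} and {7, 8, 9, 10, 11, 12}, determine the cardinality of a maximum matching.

Step 1: List the neighbors of each left vertex:
  1: 7, 9, 10, 11, 12
  2: 7, 8, 9, 11
  3: 7, 8, 9, 12
  4: 7, 10, 11, 12
  5: 10
  6: 9, 12

Step 2: Greedily match left vertices, then look for augmenting paths:
  Match 1 -- 7
  Match 2 -- 8
  Match 3 -- 9
  Match 4 -- 11
  Match 5 -- 10
  Match 6 -- 12
  No augmenting path remains.

Step 3: Verify this is maximum:
  Matching size 6 = min(|L|, |R|) = min(6, 6), which is an upper bound, so this matching is maximum.

Maximum matching: {(1,7), (2,8), (3,9), (4,11), (5,10), (6,12)}
Size: 6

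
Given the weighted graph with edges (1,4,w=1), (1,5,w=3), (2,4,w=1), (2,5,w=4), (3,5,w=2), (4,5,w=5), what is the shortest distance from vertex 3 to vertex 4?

Step 1: Build adjacency list with weights:
  1: 4(w=1), 5(w=3)
  2: 4(w=1), 5(w=4)
  3: 5(w=2)
  4: 1(w=1), 2(w=1), 5(w=5)
  5: 1(w=3), 2(w=4), 3(w=2), 4(w=5)

Step 2: Apply Dijkstra's algorithm from vertex 3:
  Visit vertex 3 (distance=0)
    Update dist[5] = 2
  Visit vertex 5 (distance=2)
    Update dist[1] = 5
    Update dist[2] = 6
    Update dist[4] = 7
  Visit vertex 1 (distance=5)
    Update dist[4] = 6
  Visit vertex 2 (distance=6)
  Visit vertex 4 (distance=6)

Step 3: Shortest path: 3 -> 5 -> 1 -> 4
Total weight: 2 + 3 + 1 = 6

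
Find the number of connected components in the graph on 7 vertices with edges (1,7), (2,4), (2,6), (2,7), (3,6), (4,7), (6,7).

Step 1: Build adjacency list from edges:
  1: 7
  2: 4, 6, 7
  3: 6
  4: 2, 7
  5: (none)
  6: 2, 3, 7
  7: 1, 2, 4, 6

Step 2: Run BFS/DFS from vertex 1:
  Visited: {1, 7, 2, 4, 6, 3}
  Reached 6 of 7 vertices

Step 3: Only 6 of 7 vertices reached. Graph is disconnected.
Connected components: {1, 2, 3, 4, 6, 7}, {5}
Number of connected components: 2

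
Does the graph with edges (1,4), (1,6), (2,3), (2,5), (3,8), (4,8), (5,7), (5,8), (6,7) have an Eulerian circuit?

Step 1: Find the degree of each vertex:
  deg(1) = 2
  deg(2) = 2
  deg(3) = 2
  deg(4) = 2
  deg(5) = 3
  deg(6) = 2
  deg(7) = 2
  deg(8) = 3

Step 2: Count vertices with odd degree:
  Odd-degree vertices: 5, 8 (2 total)

Step 3: Apply Euler's theorem:
  - Eulerian circuit exists iff graph is connected and all vertices have even degree
  - Eulerian path exists iff graph is connected and has 0 or 2 odd-degree vertices

Graph is connected with exactly 2 odd-degree vertices (5, 8).
Eulerian path exists (starting and ending at the odd-degree vertices), but no Eulerian circuit.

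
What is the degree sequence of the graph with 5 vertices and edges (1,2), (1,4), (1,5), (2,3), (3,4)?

Step 1: Count edges incident to each vertex:
  deg(1) = 3 (neighbors: 2, 4, 5)
  deg(2) = 2 (neighbors: 1, 3)
  deg(3) = 2 (neighbors: 2, 4)
  deg(4) = 2 (neighbors: 1, 3)
  deg(5) = 1 (neighbors: 1)

Step 2: Sort degrees in non-increasing order:
  Degrees: [3, 2, 2, 2, 1] -> sorted: [3, 2, 2, 2, 1]

Degree sequence: [3, 2, 2, 2, 1]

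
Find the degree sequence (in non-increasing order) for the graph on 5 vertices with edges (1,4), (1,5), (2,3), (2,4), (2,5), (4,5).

Step 1: Count edges incident to each vertex:
  deg(1) = 2 (neighbors: 4, 5)
  deg(2) = 3 (neighbors: 3, 4, 5)
  deg(3) = 1 (neighbors: 2)
  deg(4) = 3 (neighbors: 1, 2, 5)
  deg(5) = 3 (neighbors: 1, 2, 4)

Step 2: Sort degrees in non-increasing order:
  Degrees: [2, 3, 1, 3, 3] -> sorted: [3, 3, 3, 2, 1]

Degree sequence: [3, 3, 3, 2, 1]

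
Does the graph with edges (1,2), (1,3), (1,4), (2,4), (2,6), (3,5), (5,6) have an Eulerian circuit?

Step 1: Find the degree of each vertex:
  deg(1) = 3
  deg(2) = 3
  deg(3) = 2
  deg(4) = 2
  deg(5) = 2
  deg(6) = 2

Step 2: Count vertices with odd degree:
  Odd-degree vertices: 1, 2 (2 total)

Step 3: Apply Euler's theorem:
  - Eulerian circuit exists iff graph is connected and all vertices have even degree
  - Eulerian path exists iff graph is connected and has 0 or 2 odd-degree vertices

Graph is connected with exactly 2 odd-degree vertices (1, 2).
Eulerian path exists (starting and ending at the odd-degree vertices), but no Eulerian circuit.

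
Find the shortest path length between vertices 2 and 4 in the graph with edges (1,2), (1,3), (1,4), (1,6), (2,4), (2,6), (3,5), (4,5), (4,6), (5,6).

Step 1: Build adjacency list:
  1: 2, 3, 4, 6
  2: 1, 4, 6
  3: 1, 5
  4: 1, 2, 5, 6
  5: 3, 4, 6
  6: 1, 2, 4, 5

Step 2: BFS from vertex 2 to find shortest path to 4:
  vertex 1 reached at distance 1
  vertex 4 reached at distance 1

Step 3: Shortest path: 2 -> 4
Path length: 1 edge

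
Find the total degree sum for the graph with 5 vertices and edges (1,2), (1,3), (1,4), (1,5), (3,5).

Step 1: Count edges incident to each vertex:
  deg(1) = 4 (neighbors: 2, 3, 4, 5)
  deg(2) = 1 (neighbors: 1)
  deg(3) = 2 (neighbors: 1, 5)
  deg(4) = 1 (neighbors: 1)
  deg(5) = 2 (neighbors: 1, 3)

Step 2: Sum all degrees:
  4 + 1 + 2 + 1 + 2 = 10

Verification: sum of degrees = 2 * |E| = 2 * 5 = 10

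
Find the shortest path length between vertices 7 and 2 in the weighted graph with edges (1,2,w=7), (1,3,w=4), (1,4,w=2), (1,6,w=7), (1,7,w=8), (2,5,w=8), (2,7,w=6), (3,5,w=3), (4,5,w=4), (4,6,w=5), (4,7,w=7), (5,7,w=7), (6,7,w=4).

Step 1: Build adjacency list with weights:
  1: 2(w=7), 3(w=4), 4(w=2), 6(w=7), 7(w=8)
  2: 1(w=7), 5(w=8), 7(w=6)
  3: 1(w=4), 5(w=3)
  4: 1(w=2), 5(w=4), 6(w=5), 7(w=7)
  5: 2(w=8), 3(w=3), 4(w=4), 7(w=7)
  6: 1(w=7), 4(w=5), 7(w=4)
  7: 1(w=8), 2(w=6), 4(w=7), 5(w=7), 6(w=4)

Step 2: Apply Dijkstra's algorithm from vertex 7:
  Visit vertex 7 (distance=0)
    Update dist[1] = 8
    Update dist[2] = 6
    Update dist[4] = 7
    Update dist[5] = 7
    Update dist[6] = 4
  Visit vertex 6 (distance=4)
  Visit vertex 2 (distance=6)

Step 3: Shortest path: 7 -> 2
Total weight: 6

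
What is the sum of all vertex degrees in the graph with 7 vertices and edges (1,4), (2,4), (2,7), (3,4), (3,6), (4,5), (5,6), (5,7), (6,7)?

Step 1: Count edges incident to each vertex:
  deg(1) = 1 (neighbors: 4)
  deg(2) = 2 (neighbors: 4, 7)
  deg(3) = 2 (neighbors: 4, 6)
  deg(4) = 4 (neighbors: 1, 2, 3, 5)
  deg(5) = 3 (neighbors: 4, 6, 7)
  deg(6) = 3 (neighbors: 3, 5, 7)
  deg(7) = 3 (neighbors: 2, 5, 6)

Step 2: Sum all degrees:
  1 + 2 + 2 + 4 + 3 + 3 + 3 = 18

Verification: sum of degrees = 2 * |E| = 2 * 9 = 18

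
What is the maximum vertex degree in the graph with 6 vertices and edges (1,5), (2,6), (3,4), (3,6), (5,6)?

Step 1: Count edges incident to each vertex:
  deg(1) = 1 (neighbors: 5)
  deg(2) = 1 (neighbors: 6)
  deg(3) = 2 (neighbors: 4, 6)
  deg(4) = 1 (neighbors: 3)
  deg(5) = 2 (neighbors: 1, 6)
  deg(6) = 3 (neighbors: 2, 3, 5)

Step 2: Find maximum:
  max(1, 1, 2, 1, 2, 3) = 3 (vertex 6)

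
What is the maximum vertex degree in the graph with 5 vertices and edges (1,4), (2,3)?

Step 1: Count edges incident to each vertex:
  deg(1) = 1 (neighbors: 4)
  deg(2) = 1 (neighbors: 3)
  deg(3) = 1 (neighbors: 2)
  deg(4) = 1 (neighbors: 1)
  deg(5) = 0 (neighbors: none)

Step 2: Find maximum:
  max(1, 1, 1, 1, 0) = 1 (vertex 1)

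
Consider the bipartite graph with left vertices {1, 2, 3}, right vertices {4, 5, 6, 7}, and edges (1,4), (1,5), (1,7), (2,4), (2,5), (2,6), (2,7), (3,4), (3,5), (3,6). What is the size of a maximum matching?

Step 1: List the neighbors of each left vertex:
  1: 4, 5, 7
  2: 4, 5, 6, 7
  3: 4, 5, 6

Step 2: Greedily match left vertices, then look for augmenting paths:
  Match 1 -- 4
  Match 2 -- 5
  Match 3 -- 6
  No augmenting path remains.

Step 3: Verify this is maximum:
  Matching size 3 = min(|L|, |R|) = min(3, 4), which is an upper bound, so this matching is maximum.

Maximum matching: {(1,4), (2,5), (3,6)}
Size: 3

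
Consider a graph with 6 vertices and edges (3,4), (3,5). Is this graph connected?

Step 1: Build adjacency list from edges:
  1: (none)
  2: (none)
  3: 4, 5
  4: 3
  5: 3
  6: (none)

Step 2: Run BFS/DFS from vertex 1:
  Visited: {1}
  Reached 1 of 6 vertices

Step 3: Only 1 of 6 vertices reached. Graph is disconnected.
Connected components: {1}, {2}, {3, 4, 5}, {6}
Answer: No, the graph is not connected (4 components).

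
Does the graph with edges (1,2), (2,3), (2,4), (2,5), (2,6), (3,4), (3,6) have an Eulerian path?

Step 1: Find the degree of each vertex:
  deg(1) = 1
  deg(2) = 5
  deg(3) = 3
  deg(4) = 2
  deg(5) = 1
  deg(6) = 2

Step 2: Count vertices with odd degree:
  Odd-degree vertices: 1, 2, 3, 5 (4 total)

Step 3: Apply Euler's theorem:
  - Eulerian circuit exists iff graph is connected and all vertices have even degree
  - Eulerian path exists iff graph is connected and has 0 or 2 odd-degree vertices

Graph has 4 odd-degree vertices (need 0 or 2).
Neither Eulerian path nor Eulerian circuit exists.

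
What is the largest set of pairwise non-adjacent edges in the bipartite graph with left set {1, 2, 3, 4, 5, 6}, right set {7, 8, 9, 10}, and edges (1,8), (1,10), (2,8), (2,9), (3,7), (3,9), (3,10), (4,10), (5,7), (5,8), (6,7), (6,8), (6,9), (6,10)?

Step 1: List the neighbors of each left vertex:
  1: 8, 10
  2: 8, 9
  3: 7, 9, 10
  4: 10
  5: 7, 8
  6: 7, 8, 9, 10

Step 2: Greedily match left vertices, then look for augmenting paths:
  Match 1 -- 8
  Match 2 -- 9
  Match 3 -- 7
  Match 4 -- 10
  No augmenting path remains.

Step 3: Verify this is maximum:
  Matching size 4 = min(|L|, |R|) = min(6, 4), which is an upper bound, so this matching is maximum.

Maximum matching: {(1,8), (2,9), (3,7), (4,10)}
Size: 4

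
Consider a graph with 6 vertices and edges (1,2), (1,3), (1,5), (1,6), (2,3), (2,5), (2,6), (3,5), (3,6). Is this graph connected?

Step 1: Build adjacency list from edges:
  1: 2, 3, 5, 6
  2: 1, 3, 5, 6
  3: 1, 2, 5, 6
  4: (none)
  5: 1, 2, 3
  6: 1, 2, 3

Step 2: Run BFS/DFS from vertex 1:
  Visited: {1, 2, 3, 5, 6}
  Reached 5 of 6 vertices

Step 3: Only 5 of 6 vertices reached. Graph is disconnected.
Connected components: {1, 2, 3, 5, 6}, {4}
Answer: No, the graph is not connected (2 components).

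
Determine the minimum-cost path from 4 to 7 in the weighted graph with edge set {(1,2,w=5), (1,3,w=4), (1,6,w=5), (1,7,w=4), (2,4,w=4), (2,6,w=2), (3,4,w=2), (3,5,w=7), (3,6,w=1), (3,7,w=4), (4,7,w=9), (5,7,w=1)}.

Step 1: Build adjacency list with weights:
  1: 2(w=5), 3(w=4), 6(w=5), 7(w=4)
  2: 1(w=5), 4(w=4), 6(w=2)
  3: 1(w=4), 4(w=2), 5(w=7), 6(w=1), 7(w=4)
  4: 2(w=4), 3(w=2), 7(w=9)
  5: 3(w=7), 7(w=1)
  6: 1(w=5), 2(w=2), 3(w=1)
  7: 1(w=4), 3(w=4), 4(w=9), 5(w=1)

Step 2: Apply Dijkstra's algorithm from vertex 4:
  Visit vertex 4 (distance=0)
    Update dist[2] = 4
    Update dist[3] = 2
    Update dist[7] = 9
  Visit vertex 3 (distance=2)
    Update dist[1] = 6
    Update dist[5] = 9
    Update dist[6] = 3
    Update dist[7] = 6
  Visit vertex 6 (distance=3)
  Visit vertex 2 (distance=4)
  Visit vertex 1 (distance=6)
  Visit vertex 7 (distance=6)
    Update dist[5] = 7

Step 3: Shortest path: 4 -> 3 -> 7
Total weight: 2 + 4 = 6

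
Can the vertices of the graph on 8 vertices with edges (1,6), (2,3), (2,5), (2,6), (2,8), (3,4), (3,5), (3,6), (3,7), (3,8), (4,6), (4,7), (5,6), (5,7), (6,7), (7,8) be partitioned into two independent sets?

Step 1: Attempt 2-coloring using BFS:
  Start at vertex 1, assign color 0
  Color vertex 6 with color 1 (neighbor of 1)
  Color vertex 2 with color 0 (neighbor of 6)
  Color vertex 3 with color 0 (neighbor of 6)
  Color vertex 4 with color 0 (neighbor of 6)
  Color vertex 5 with color 0 (neighbor of 6)
  Color vertex 7 with color 0 (neighbor of 6)

Step 2: Conflict found! Vertices 2 and 3 are adjacent but have the same color.
This means the graph contains an odd cycle.

The graph is NOT bipartite.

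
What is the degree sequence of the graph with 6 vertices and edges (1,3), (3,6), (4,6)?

Step 1: Count edges incident to each vertex:
  deg(1) = 1 (neighbors: 3)
  deg(2) = 0 (neighbors: none)
  deg(3) = 2 (neighbors: 1, 6)
  deg(4) = 1 (neighbors: 6)
  deg(5) = 0 (neighbors: none)
  deg(6) = 2 (neighbors: 3, 4)

Step 2: Sort degrees in non-increasing order:
  Degrees: [1, 0, 2, 1, 0, 2] -> sorted: [2, 2, 1, 1, 0, 0]

Degree sequence: [2, 2, 1, 1, 0, 0]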